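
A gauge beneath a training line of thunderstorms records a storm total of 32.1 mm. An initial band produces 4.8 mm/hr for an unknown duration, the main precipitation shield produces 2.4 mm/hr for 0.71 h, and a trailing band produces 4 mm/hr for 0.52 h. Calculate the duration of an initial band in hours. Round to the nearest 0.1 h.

duration ≈ 5.9 h

Known phases: 2.4 × 0.71 + 4 × 0.52 = 1.704 + 2.08 = 3.784 mm.
Remaining depth = 32.1 − 3.784 = 28.316 mm.
Duration = 28.316 / 4.8 = 5.9 h.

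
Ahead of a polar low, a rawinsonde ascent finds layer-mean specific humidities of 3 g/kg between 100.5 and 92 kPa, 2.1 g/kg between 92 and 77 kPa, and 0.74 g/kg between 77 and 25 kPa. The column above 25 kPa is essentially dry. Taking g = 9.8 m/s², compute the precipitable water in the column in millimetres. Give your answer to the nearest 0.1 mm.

PW ≈ 9.7 mm

Precipitable water is the column-integrated vapour mass per unit area: PW = (1/g) Σ q̄ Δp, with q in kg/kg and Δp in Pa (1 kg/m² of water = 1 mm).
Layer 100.5–92 kPa: Δp = 85 hPa = 8500 Pa, q̄ = 0.003 kg/kg → 0.003 × 8500 / 9.8 = 2.60 mm
Layer 92–77 kPa: Δp = 150 hPa = 15000 Pa, q̄ = 0.0021 kg/kg → 0.0021 × 15000 / 9.8 = 3.21 mm
Layer 77–25 kPa: Δp = 520 hPa = 52000 Pa, q̄ = 0.00074 kg/kg → 0.00074 × 52000 / 9.8 = 3.93 mm
PW = 2.60 + 3.21 + 3.93 = 9.74 ≈ 9.7 mm.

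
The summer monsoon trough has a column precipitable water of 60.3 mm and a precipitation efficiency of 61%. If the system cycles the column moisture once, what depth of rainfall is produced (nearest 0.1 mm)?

Rainfall = ε × PW = 0.61 × 60.3 = 36.8 mm.

rainfall ≈ 36.8 mm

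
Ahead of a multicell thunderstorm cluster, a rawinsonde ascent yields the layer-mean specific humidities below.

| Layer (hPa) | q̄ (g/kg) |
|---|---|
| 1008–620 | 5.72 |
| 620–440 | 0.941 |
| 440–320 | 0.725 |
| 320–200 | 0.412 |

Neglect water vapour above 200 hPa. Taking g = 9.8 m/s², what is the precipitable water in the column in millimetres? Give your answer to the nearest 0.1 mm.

Precipitable water is the column-integrated vapour mass per unit area: PW = (1/g) Σ q̄ Δp, with q in kg/kg and Δp in Pa (1 kg/m² of water = 1 mm).
Layer 1008–620 hPa: Δp = 388 hPa = 38800 Pa, q̄ = 0.00572 kg/kg → 0.00572 × 38800 / 9.8 = 22.65 mm
Layer 620–440 hPa: Δp = 180 hPa = 18000 Pa, q̄ = 0.000941 kg/kg → 0.000941 × 18000 / 9.8 = 1.73 mm
Layer 440–320 hPa: Δp = 120 hPa = 12000 Pa, q̄ = 0.000725 kg/kg → 0.000725 × 12000 / 9.8 = 0.89 mm
Layer 320–200 hPa: Δp = 120 hPa = 12000 Pa, q̄ = 0.000412 kg/kg → 0.000412 × 12000 / 9.8 = 0.50 mm
PW = 22.65 + 1.73 + 0.89 + 0.50 = 25.77 ≈ 25.8 mm.

PW ≈ 25.8 mm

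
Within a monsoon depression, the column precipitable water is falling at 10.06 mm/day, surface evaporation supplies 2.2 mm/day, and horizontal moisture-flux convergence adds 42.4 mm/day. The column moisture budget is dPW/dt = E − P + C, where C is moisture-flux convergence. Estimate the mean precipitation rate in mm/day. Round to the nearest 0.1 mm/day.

dPW/dt = -10.06 mm/day.
P = E + C − dPW/dt = 2.2 + (42.4) − (-10.06) = 54.7 mm/day.

P ≈ 54.7 mm/day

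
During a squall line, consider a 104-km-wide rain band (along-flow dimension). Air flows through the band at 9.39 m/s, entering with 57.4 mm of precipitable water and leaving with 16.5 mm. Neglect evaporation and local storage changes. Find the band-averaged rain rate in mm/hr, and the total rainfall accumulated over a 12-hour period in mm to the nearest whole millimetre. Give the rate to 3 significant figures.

Column moisture flux per unit crosswind length is F = V × PW.
Inflow: F_in = 9.39 × 57.4 = 538.986 mm·m/s
Outflow: F_out = 9.39 × 16.5 = 154.935 mm·m/s
Steady-state rate R = (F_in − F_out)/L = (538.986 − 154.935) / 104000 m = 3.693e-03 mm/s.
R = 3.693e-03 × 3600 = 13.3 mm/hr.
Over 12 h: total = 13.3 × 12 = 159.6 ≈ 160 mm.

R ≈ 13.3 mm/hr; total ≈ 160 mm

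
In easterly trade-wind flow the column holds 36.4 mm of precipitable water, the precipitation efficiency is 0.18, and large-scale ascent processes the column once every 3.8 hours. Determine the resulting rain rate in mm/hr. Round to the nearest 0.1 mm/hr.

R ≈ 1.7 mm/hr

Each overturning extracts ε × PW = 0.18 × 36.4 = 6.552 mm.
Rate = ε·PW / τ = 6.552 / 3.8 h = 1.7 mm/hr.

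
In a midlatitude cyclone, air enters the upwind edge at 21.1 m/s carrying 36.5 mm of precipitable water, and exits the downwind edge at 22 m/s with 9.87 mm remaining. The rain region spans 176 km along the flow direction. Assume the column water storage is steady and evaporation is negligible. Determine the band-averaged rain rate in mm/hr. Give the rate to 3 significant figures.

R ≈ 11.3 mm/hr

Column moisture flux per unit crosswind length is F = V × PW.
Inflow: F_in = 21.1 × 36.5 = 770.15 mm·m/s
Outflow: F_out = 22 × 9.87 = 217.14 mm·m/s
Steady-state rate R = (F_in − F_out)/L = (770.15 − 217.14) / 176000 m = 3.142e-03 mm/s.
R = 3.142e-03 × 3600 = 11.3 mm/hr.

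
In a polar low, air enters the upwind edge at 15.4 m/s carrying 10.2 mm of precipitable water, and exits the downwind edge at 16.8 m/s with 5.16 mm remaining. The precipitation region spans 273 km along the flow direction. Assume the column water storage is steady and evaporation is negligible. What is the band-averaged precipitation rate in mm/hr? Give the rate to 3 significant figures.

R ≈ 0.928 mm/hr

Column moisture flux per unit crosswind length is F = V × PW.
Inflow: F_in = 15.4 × 10.2 = 157.08 mm·m/s
Outflow: F_out = 16.8 × 5.16 = 86.688 mm·m/s
Steady-state rate R = (F_in − F_out)/L = (157.08 − 86.688) / 273000 m = 2.578e-04 mm/s.
R = 2.578e-04 × 3600 = 0.928 mm/hr.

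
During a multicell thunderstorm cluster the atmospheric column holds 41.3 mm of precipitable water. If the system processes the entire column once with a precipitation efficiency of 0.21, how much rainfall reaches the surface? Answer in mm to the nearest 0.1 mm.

Rainfall = ε × PW = 0.21 × 41.3 = 8.7 mm.

rainfall ≈ 8.7 mm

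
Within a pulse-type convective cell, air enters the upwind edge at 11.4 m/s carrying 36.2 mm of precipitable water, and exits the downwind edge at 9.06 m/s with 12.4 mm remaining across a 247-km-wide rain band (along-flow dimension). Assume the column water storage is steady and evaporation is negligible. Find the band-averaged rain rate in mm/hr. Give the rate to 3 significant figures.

R ≈ 4.38 mm/hr

Column moisture flux per unit crosswind length is F = V × PW.
Inflow: F_in = 11.4 × 36.2 = 412.68 mm·m/s
Outflow: F_out = 9.06 × 12.4 = 112.344 mm·m/s
Steady-state rate R = (F_in − F_out)/L = (412.68 − 112.344) / 247000 m = 1.216e-03 mm/s.
R = 1.216e-03 × 3600 = 4.38 mm/hr.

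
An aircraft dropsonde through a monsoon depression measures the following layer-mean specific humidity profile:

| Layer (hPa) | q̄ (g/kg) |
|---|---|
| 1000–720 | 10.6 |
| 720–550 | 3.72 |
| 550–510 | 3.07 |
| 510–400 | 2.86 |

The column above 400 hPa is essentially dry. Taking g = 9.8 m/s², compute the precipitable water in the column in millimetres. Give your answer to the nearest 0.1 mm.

PW ≈ 41.2 mm

Precipitable water is the column-integrated vapour mass per unit area: PW = (1/g) Σ q̄ Δp, with q in kg/kg and Δp in Pa (1 kg/m² of water = 1 mm).
Layer 1000–720 hPa: Δp = 280 hPa = 28000 Pa, q̄ = 0.0106 kg/kg → 0.0106 × 28000 / 9.8 = 30.29 mm
Layer 720–550 hPa: Δp = 170 hPa = 17000 Pa, q̄ = 0.00372 kg/kg → 0.00372 × 17000 / 9.8 = 6.45 mm
Layer 550–510 hPa: Δp = 40 hPa = 4000 Pa, q̄ = 0.00307 kg/kg → 0.00307 × 4000 / 9.8 = 1.25 mm
Layer 510–400 hPa: Δp = 110 hPa = 11000 Pa, q̄ = 0.00286 kg/kg → 0.00286 × 11000 / 9.8 = 3.21 mm
PW = 30.29 + 6.45 + 1.25 + 3.21 = 41.20 ≈ 41.2 mm.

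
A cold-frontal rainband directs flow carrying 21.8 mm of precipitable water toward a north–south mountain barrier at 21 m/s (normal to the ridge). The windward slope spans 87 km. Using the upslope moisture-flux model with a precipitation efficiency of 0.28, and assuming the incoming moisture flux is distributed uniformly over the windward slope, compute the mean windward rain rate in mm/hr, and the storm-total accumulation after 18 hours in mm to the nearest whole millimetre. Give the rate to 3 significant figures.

Incoming column moisture flux per unit ridge length: F = V × PW = 21 × 21.8 = 457.8 mm·m/s.
Spread over the 87 km slope with efficiency ε = 0.28: R = ε·F/W = 0.28 × 457.8 / 87000 m = 1.473e-03 mm/s.
R = 1.473e-03 × 3600 = 5.30 mm/hr.
Over 18 h: total = 5.30 × 18 = 95.4 ≈ 95 mm.

R ≈ 5.30 mm/hr; total ≈ 95 mm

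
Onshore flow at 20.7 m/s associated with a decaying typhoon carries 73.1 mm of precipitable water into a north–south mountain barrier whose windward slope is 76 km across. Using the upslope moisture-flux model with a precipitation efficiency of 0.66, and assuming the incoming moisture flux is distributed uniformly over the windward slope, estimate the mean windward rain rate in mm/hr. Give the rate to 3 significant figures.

R ≈ 47.3 mm/hr

Incoming column moisture flux per unit ridge length: F = V × PW = 20.7 × 73.1 = 1513.17 mm·m/s.
Spread over the 76 km slope with efficiency ε = 0.66: R = ε·F/W = 0.66 × 1513.17 / 76000 m = 1.314e-02 mm/s.
R = 1.314e-02 × 3600 = 47.3 mm/hr.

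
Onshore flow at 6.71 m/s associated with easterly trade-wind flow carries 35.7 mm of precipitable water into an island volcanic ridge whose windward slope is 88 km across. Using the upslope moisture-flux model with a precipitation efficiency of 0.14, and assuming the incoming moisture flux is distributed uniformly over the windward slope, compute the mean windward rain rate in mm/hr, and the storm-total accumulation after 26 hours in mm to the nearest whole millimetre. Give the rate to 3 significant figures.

R ≈ 1.37 mm/hr; total ≈ 36 mm

Incoming column moisture flux per unit ridge length: F = V × PW = 6.71 × 35.7 = 239.547 mm·m/s.
Spread over the 88 km slope with efficiency ε = 0.14: R = ε·F/W = 0.14 × 239.547 / 88000 m = 3.811e-04 mm/s.
R = 3.811e-04 × 3600 = 1.37 mm/hr.
Over 26 h: total = 1.37 × 26 = 35.62 ≈ 36 mm.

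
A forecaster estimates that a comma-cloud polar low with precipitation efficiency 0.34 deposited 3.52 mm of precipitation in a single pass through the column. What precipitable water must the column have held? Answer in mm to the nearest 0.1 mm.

PW = precipitation / ε = 3.52 / 0.34 = 10.4 mm.

PW ≈ 10.4 mm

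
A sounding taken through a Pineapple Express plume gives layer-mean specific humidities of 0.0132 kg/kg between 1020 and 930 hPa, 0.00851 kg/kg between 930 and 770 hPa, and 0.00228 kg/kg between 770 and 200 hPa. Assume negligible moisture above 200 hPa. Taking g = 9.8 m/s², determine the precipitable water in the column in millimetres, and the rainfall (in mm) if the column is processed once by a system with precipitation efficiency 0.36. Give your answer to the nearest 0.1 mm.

PW ≈ 39.3 mm; rainfall ≈ 14.1 mm

Precipitable water is the column-integrated vapour mass per unit area: PW = (1/g) Σ q̄ Δp, with q in kg/kg and Δp in Pa (1 kg/m² of water = 1 mm).
Layer 1020–930 hPa: Δp = 90 hPa = 9000 Pa, q̄ = 0.0132 kg/kg → 0.0132 × 9000 / 9.8 = 12.12 mm
Layer 930–770 hPa: Δp = 160 hPa = 16000 Pa, q̄ = 0.00851 kg/kg → 0.00851 × 16000 / 9.8 = 13.89 mm
Layer 770–200 hPa: Δp = 570 hPa = 57000 Pa, q̄ = 0.00228 kg/kg → 0.00228 × 57000 / 9.8 = 13.26 mm
PW = 12.12 + 13.89 + 13.26 = 39.27 ≈ 39.3 mm.
Rainfall = ε × PW = 0.36 × 39.3 = 14.1 mm.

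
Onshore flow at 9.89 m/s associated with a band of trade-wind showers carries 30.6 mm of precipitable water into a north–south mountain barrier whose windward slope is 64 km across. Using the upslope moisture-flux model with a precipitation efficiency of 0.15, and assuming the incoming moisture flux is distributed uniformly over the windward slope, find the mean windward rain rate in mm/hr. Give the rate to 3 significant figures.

R ≈ 2.55 mm/hr

Incoming column moisture flux per unit ridge length: F = V × PW = 9.89 × 30.6 = 302.634 mm·m/s.
Spread over the 64 km slope with efficiency ε = 0.15: R = ε·F/W = 0.15 × 302.634 / 64000 m = 7.093e-04 mm/s.
R = 7.093e-04 × 3600 = 2.55 mm/hr.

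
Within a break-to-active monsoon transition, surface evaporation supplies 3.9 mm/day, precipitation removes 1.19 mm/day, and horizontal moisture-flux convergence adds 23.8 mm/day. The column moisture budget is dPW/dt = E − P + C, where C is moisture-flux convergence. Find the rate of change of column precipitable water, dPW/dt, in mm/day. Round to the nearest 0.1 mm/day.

dPW/dt ≈ 26.5 mm/day

dPW/dt = E − P + C = 3.9 − 1.19 + (23.8) = 26.5 mm/day.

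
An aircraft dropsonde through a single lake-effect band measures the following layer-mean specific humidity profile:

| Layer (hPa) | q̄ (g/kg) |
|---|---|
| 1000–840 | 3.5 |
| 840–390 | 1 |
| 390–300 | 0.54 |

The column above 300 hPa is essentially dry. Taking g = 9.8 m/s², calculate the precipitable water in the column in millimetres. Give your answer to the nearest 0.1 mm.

PW ≈ 10.8 mm

Precipitable water is the column-integrated vapour mass per unit area: PW = (1/g) Σ q̄ Δp, with q in kg/kg and Δp in Pa (1 kg/m² of water = 1 mm).
Layer 1000–840 hPa: Δp = 160 hPa = 16000 Pa, q̄ = 0.0035 kg/kg → 0.0035 × 16000 / 9.8 = 5.71 mm
Layer 840–390 hPa: Δp = 450 hPa = 45000 Pa, q̄ = 0.001 kg/kg → 0.001 × 45000 / 9.8 = 4.59 mm
Layer 390–300 hPa: Δp = 90 hPa = 9000 Pa, q̄ = 0.00054 kg/kg → 0.00054 × 9000 / 9.8 = 0.50 mm
PW = 5.71 + 4.59 + 0.50 = 10.80 ≈ 10.8 mm.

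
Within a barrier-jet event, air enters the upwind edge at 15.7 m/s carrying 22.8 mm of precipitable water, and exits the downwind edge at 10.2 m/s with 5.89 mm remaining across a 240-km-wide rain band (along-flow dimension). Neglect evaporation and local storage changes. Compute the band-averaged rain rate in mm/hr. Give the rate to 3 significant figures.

Column moisture flux per unit crosswind length is F = V × PW.
Inflow: F_in = 15.7 × 22.8 = 357.96 mm·m/s
Outflow: F_out = 10.2 × 5.89 = 60.078 mm·m/s
Steady-state rate R = (F_in − F_out)/L = (357.96 − 60.078) / 240000 m = 1.241e-03 mm/s.
R = 1.241e-03 × 3600 = 4.47 mm/hr.

R ≈ 4.47 mm/hr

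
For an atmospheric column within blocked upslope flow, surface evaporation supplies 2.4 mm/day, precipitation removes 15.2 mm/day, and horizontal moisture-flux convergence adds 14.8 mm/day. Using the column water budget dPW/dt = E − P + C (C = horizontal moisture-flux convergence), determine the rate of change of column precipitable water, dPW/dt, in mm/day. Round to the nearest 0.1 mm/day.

dPW/dt ≈ 2.0 mm/day

dPW/dt = E − P + C = 2.4 − 15.2 + (14.8) = 2.0 mm/day.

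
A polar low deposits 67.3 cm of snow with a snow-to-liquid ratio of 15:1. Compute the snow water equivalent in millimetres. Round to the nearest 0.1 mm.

SWE = snow depth / ratio = 67.3 cm / 15 = 4.487 cm = 44.9 mm.

SWE ≈ 44.9 mm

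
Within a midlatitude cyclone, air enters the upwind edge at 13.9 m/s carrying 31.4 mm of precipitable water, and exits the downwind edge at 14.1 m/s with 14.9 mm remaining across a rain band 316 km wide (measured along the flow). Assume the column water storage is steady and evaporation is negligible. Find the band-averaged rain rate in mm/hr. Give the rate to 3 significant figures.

R ≈ 2.58 mm/hr

Column moisture flux per unit crosswind length is F = V × PW.
Inflow: F_in = 13.9 × 31.4 = 436.46 mm·m/s
Outflow: F_out = 14.1 × 14.9 = 210.09 mm·m/s
Steady-state rate R = (F_in − F_out)/L = (436.46 − 210.09) / 316000 m = 7.164e-04 mm/s.
R = 7.164e-04 × 3600 = 2.58 mm/hr.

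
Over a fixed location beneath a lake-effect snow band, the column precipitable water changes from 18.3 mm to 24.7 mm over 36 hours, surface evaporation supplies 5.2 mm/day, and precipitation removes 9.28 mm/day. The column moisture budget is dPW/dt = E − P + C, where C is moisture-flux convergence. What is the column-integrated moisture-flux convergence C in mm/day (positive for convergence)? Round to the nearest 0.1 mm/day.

C ≈ 8.3 mm/day

dPW/dt = (24.7 − 18.3) mm / (36/24 day) = +4.267 mm/day.
C = dPW/dt − E + P = (+4.267) − 5.2 + 9.28 = 8.3 mm/day.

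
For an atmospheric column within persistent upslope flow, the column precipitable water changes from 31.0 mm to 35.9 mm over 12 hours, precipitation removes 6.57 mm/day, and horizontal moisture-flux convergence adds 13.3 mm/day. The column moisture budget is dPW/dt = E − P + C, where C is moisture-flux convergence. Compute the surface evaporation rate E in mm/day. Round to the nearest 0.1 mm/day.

dPW/dt = (35.9 − 31.0) mm / (12/24 day) = +9.800 mm/day.
E = dPW/dt + P − C = (+9.800) + 6.57 − (13.3) = 3.1 mm/day.

E ≈ 3.1 mm/day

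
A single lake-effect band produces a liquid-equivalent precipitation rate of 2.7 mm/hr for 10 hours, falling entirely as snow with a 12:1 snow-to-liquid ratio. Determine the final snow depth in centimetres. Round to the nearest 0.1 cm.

Liquid-equivalent depth = 2.7 × 10 = 27 mm.
Snow depth = 27 mm × 12 = 324 mm = 32.4 cm.

snow depth ≈ 32.4 cm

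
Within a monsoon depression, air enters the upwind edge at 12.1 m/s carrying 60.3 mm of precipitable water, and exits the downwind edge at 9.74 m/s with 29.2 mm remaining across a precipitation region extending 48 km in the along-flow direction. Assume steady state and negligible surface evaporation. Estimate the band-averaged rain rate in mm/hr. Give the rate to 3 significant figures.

R ≈ 33.4 mm/hr

Column moisture flux per unit crosswind length is F = V × PW.
Inflow: F_in = 12.1 × 60.3 = 729.63 mm·m/s
Outflow: F_out = 9.74 × 29.2 = 284.408 mm·m/s
Steady-state rate R = (F_in − F_out)/L = (729.63 − 284.408) / 48000 m = 9.275e-03 mm/s.
R = 9.275e-03 × 3600 = 33.4 mm/hr.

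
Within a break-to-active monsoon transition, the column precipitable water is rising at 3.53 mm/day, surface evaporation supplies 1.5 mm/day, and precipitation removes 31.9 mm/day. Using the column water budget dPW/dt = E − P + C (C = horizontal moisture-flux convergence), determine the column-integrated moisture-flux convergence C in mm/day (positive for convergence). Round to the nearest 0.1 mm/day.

C ≈ 33.9 mm/day

dPW/dt = +3.53 mm/day.
C = dPW/dt − E + P = (+3.53) − 1.5 + 31.9 = 33.9 mm/day.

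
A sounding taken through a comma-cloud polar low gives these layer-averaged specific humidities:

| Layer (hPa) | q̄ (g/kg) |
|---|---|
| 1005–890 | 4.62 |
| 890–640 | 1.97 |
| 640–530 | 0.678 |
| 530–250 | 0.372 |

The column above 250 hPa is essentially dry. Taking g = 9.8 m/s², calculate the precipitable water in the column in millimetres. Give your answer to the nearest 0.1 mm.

PW ≈ 12.3 mm

Precipitable water is the column-integrated vapour mass per unit area: PW = (1/g) Σ q̄ Δp, with q in kg/kg and Δp in Pa (1 kg/m² of water = 1 mm).
Layer 1005–890 hPa: Δp = 115 hPa = 11500 Pa, q̄ = 0.00462 kg/kg → 0.00462 × 11500 / 9.8 = 5.42 mm
Layer 890–640 hPa: Δp = 250 hPa = 25000 Pa, q̄ = 0.00197 kg/kg → 0.00197 × 25000 / 9.8 = 5.03 mm
Layer 640–530 hPa: Δp = 110 hPa = 11000 Pa, q̄ = 0.000678 kg/kg → 0.000678 × 11000 / 9.8 = 0.76 mm
Layer 530–250 hPa: Δp = 280 hPa = 28000 Pa, q̄ = 0.000372 kg/kg → 0.000372 × 28000 / 9.8 = 1.06 mm
PW = 5.42 + 5.03 + 0.76 + 1.06 = 12.27 ≈ 12.3 mm.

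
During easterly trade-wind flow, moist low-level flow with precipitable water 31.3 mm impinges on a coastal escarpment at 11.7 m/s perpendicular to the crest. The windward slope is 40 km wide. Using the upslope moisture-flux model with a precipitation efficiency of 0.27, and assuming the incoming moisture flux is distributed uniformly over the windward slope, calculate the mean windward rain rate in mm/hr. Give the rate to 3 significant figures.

Incoming column moisture flux per unit ridge length: F = V × PW = 11.7 × 31.3 = 366.21 mm·m/s.
Spread over the 40 km slope with efficiency ε = 0.27: R = ε·F/W = 0.27 × 366.21 / 40000 m = 2.472e-03 mm/s.
R = 2.472e-03 × 3600 = 8.90 mm/hr.

R ≈ 8.90 mm/hr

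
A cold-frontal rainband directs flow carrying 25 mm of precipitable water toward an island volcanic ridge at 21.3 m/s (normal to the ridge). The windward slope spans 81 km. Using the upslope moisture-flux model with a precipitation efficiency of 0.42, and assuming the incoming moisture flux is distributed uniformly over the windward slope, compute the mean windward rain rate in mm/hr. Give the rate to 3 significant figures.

Incoming column moisture flux per unit ridge length: F = V × PW = 21.3 × 25 = 532.5 mm·m/s.
Spread over the 81 km slope with efficiency ε = 0.42: R = ε·F/W = 0.42 × 532.5 / 81000 m = 2.761e-03 mm/s.
R = 2.761e-03 × 3600 = 9.94 mm/hr.

R ≈ 9.94 mm/hr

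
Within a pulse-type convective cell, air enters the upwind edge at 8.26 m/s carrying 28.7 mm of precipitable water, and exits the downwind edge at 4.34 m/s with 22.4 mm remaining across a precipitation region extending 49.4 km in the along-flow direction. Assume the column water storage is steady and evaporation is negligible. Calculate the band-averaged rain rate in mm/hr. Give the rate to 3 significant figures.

Column moisture flux per unit crosswind length is F = V × PW.
Inflow: F_in = 8.26 × 28.7 = 237.062 mm·m/s
Outflow: F_out = 4.34 × 22.4 = 97.216 mm·m/s
Steady-state rate R = (F_in − F_out)/L = (237.062 − 97.216) / 49400 m = 2.831e-03 mm/s.
R = 2.831e-03 × 3600 = 10.2 mm/hr.

R ≈ 10.2 mm/hr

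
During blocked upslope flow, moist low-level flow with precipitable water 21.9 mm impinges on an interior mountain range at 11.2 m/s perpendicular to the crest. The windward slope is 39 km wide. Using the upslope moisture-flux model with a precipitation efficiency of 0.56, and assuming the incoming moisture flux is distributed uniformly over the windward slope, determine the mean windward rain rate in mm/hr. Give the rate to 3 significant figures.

Incoming column moisture flux per unit ridge length: F = V × PW = 11.2 × 21.9 = 245.28 mm·m/s.
Spread over the 39 km slope with efficiency ε = 0.56: R = ε·F/W = 0.56 × 245.28 / 39000 m = 3.522e-03 mm/s.
R = 3.522e-03 × 3600 = 12.7 mm/hr.

R ≈ 12.7 mm/hr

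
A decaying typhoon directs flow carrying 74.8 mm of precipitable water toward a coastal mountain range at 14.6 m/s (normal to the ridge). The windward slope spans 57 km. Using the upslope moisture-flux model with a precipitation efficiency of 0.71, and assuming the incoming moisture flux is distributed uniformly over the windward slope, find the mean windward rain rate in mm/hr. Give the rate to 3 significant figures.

Incoming column moisture flux per unit ridge length: F = V × PW = 14.6 × 74.8 = 1092.08 mm·m/s.
Spread over the 57 km slope with efficiency ε = 0.71: R = ε·F/W = 0.71 × 1092.08 / 57000 m = 1.360e-02 mm/s.
R = 1.360e-02 × 3600 = 49.0 mm/hr.

R ≈ 49.0 mm/hr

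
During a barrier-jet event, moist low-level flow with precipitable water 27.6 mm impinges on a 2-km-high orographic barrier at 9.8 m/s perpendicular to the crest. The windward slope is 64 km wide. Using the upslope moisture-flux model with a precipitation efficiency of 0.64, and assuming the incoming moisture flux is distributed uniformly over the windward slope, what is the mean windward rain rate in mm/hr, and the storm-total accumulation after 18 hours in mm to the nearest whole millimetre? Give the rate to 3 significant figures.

Incoming column moisture flux per unit ridge length: F = V × PW = 9.8 × 27.6 = 270.48 mm·m/s.
Spread over the 64 km slope with efficiency ε = 0.64: R = ε·F/W = 0.64 × 270.48 / 64000 m = 2.705e-03 mm/s.
R = 2.705e-03 × 3600 = 9.74 mm/hr.
Over 18 h: total = 9.74 × 18 = 175.32 ≈ 175 mm.

R ≈ 9.74 mm/hr; total ≈ 175 mm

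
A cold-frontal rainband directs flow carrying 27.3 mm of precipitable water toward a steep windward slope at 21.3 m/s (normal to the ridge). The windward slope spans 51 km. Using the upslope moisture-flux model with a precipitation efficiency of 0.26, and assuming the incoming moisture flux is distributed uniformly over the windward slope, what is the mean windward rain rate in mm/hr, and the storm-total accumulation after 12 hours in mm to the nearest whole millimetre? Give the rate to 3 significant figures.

R ≈ 10.7 mm/hr; total ≈ 128 mm

Incoming column moisture flux per unit ridge length: F = V × PW = 21.3 × 27.3 = 581.49 mm·m/s.
Spread over the 51 km slope with efficiency ε = 0.26: R = ε·F/W = 0.26 × 581.49 / 51000 m = 2.964e-03 mm/s.
R = 2.964e-03 × 3600 = 10.7 mm/hr.
Over 12 h: total = 10.7 × 12 = 128.4 ≈ 128 mm.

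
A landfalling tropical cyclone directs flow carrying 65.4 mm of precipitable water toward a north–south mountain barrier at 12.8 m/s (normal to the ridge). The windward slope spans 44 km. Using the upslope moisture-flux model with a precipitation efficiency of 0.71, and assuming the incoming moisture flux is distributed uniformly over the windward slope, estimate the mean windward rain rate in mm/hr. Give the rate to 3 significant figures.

Incoming column moisture flux per unit ridge length: F = V × PW = 12.8 × 65.4 = 837.12 mm·m/s.
Spread over the 44 km slope with efficiency ε = 0.71: R = ε·F/W = 0.71 × 837.12 / 44000 m = 1.351e-02 mm/s.
R = 1.351e-02 × 3600 = 48.6 mm/hr.

R ≈ 48.6 mm/hr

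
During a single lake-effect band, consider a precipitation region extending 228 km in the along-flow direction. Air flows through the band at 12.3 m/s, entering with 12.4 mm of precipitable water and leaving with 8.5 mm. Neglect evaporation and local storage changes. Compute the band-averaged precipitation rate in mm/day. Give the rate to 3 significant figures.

Column moisture flux per unit crosswind length is F = V × PW.
Inflow: F_in = 12.3 × 12.4 = 152.52 mm·m/s
Outflow: F_out = 12.3 × 8.5 = 104.55 mm·m/s
Steady-state rate R = (F_in − F_out)/L = (152.52 − 104.55) / 228000 m = 2.104e-04 mm/s.
R = 2.104e-04 × 3600 × 24 = 18.2 mm/day.

R ≈ 18.2 mm/day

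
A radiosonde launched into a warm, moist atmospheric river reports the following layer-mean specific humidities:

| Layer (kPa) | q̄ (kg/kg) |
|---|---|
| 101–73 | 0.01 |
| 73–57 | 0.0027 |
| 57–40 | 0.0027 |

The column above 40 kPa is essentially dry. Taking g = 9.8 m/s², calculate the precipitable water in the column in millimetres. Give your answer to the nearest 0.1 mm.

Precipitable water is the column-integrated vapour mass per unit area: PW = (1/g) Σ q̄ Δp, with q in kg/kg and Δp in Pa (1 kg/m² of water = 1 mm).
Layer 101–73 kPa: Δp = 280 hPa = 28000 Pa, q̄ = 0.01 kg/kg → 0.01 × 28000 / 9.8 = 28.57 mm
Layer 73–57 kPa: Δp = 160 hPa = 16000 Pa, q̄ = 0.0027 kg/kg → 0.0027 × 16000 / 9.8 = 4.41 mm
Layer 57–40 kPa: Δp = 170 hPa = 17000 Pa, q̄ = 0.0027 kg/kg → 0.0027 × 17000 / 9.8 = 4.68 mm
PW = 28.57 + 4.41 + 4.68 = 37.66 ≈ 37.7 mm.

PW ≈ 37.7 mm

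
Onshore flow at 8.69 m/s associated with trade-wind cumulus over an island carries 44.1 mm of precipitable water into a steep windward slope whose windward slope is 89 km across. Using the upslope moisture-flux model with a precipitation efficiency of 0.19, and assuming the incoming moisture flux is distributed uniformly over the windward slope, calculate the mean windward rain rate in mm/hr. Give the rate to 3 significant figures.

R ≈ 2.95 mm/hr

Incoming column moisture flux per unit ridge length: F = V × PW = 8.69 × 44.1 = 383.229 mm·m/s.
Spread over the 89 km slope with efficiency ε = 0.19: R = ε·F/W = 0.19 × 383.229 / 89000 m = 8.181e-04 mm/s.
R = 8.181e-04 × 3600 = 2.95 mm/hr.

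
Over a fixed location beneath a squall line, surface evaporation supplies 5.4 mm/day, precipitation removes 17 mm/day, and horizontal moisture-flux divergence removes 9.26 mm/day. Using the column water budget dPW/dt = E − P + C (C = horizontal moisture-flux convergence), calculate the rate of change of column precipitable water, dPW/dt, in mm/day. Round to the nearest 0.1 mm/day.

dPW/dt ≈ -20.9 mm/day

dPW/dt = E − P + C = 5.4 − 17 + (-9.26) = -20.9 mm/day.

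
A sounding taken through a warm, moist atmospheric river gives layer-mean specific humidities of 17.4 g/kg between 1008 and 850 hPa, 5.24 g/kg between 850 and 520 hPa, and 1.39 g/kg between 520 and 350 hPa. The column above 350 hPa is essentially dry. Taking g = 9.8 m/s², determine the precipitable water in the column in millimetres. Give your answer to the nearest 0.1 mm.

Precipitable water is the column-integrated vapour mass per unit area: PW = (1/g) Σ q̄ Δp, with q in kg/kg and Δp in Pa (1 kg/m² of water = 1 mm).
Layer 1008–850 hPa: Δp = 158 hPa = 15800 Pa, q̄ = 0.0174 kg/kg → 0.0174 × 15800 / 9.8 = 28.05 mm
Layer 850–520 hPa: Δp = 330 hPa = 33000 Pa, q̄ = 0.00524 kg/kg → 0.00524 × 33000 / 9.8 = 17.64 mm
Layer 520–350 hPa: Δp = 170 hPa = 17000 Pa, q̄ = 0.00139 kg/kg → 0.00139 × 17000 / 9.8 = 2.41 mm
PW = 28.05 + 17.64 + 2.41 = 48.10 ≈ 48.1 mm.

PW ≈ 48.1 mm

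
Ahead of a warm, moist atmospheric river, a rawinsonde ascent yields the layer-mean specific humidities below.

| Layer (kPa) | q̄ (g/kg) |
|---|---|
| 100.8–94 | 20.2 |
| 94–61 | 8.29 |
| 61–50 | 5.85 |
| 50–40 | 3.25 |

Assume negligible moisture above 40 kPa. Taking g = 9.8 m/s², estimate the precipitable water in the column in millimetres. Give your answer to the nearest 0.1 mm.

PW ≈ 51.8 mm

Precipitable water is the column-integrated vapour mass per unit area: PW = (1/g) Σ q̄ Δp, with q in kg/kg and Δp in Pa (1 kg/m² of water = 1 mm).
Layer 100.8–94 kPa: Δp = 68 hPa = 6800 Pa, q̄ = 0.0202 kg/kg → 0.0202 × 6800 / 9.8 = 14.02 mm
Layer 94–61 kPa: Δp = 330 hPa = 33000 Pa, q̄ = 0.00829 kg/kg → 0.00829 × 33000 / 9.8 = 27.92 mm
Layer 61–50 kPa: Δp = 110 hPa = 11000 Pa, q̄ = 0.00585 kg/kg → 0.00585 × 11000 / 9.8 = 6.57 mm
Layer 50–40 kPa: Δp = 100 hPa = 10000 Pa, q̄ = 0.00325 kg/kg → 0.00325 × 10000 / 9.8 = 3.32 mm
PW = 14.02 + 27.92 + 6.57 + 3.32 = 51.83 ≈ 51.8 mm.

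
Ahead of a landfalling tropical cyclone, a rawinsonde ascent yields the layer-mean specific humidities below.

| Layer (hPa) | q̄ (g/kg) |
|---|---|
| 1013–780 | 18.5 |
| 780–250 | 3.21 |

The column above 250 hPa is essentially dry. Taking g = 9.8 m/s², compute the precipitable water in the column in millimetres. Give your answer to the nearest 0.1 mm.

Precipitable water is the column-integrated vapour mass per unit area: PW = (1/g) Σ q̄ Δp, with q in kg/kg and Δp in Pa (1 kg/m² of water = 1 mm).
Layer 1013–780 hPa: Δp = 233 hPa = 23300 Pa, q̄ = 0.0185 kg/kg → 0.0185 × 23300 / 9.8 = 43.98 mm
Layer 780–250 hPa: Δp = 530 hPa = 53000 Pa, q̄ = 0.00321 kg/kg → 0.00321 × 53000 / 9.8 = 17.36 mm
PW = 43.98 + 17.36 = 61.34 ≈ 61.3 mm.

PW ≈ 61.3 mm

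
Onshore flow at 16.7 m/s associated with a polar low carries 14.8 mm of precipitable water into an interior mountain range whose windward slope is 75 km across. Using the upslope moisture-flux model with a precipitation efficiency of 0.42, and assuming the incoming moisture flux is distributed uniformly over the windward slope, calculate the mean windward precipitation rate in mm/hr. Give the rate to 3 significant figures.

R ≈ 4.98 mm/hr

Incoming column moisture flux per unit ridge length: F = V × PW = 16.7 × 14.8 = 247.16 mm·m/s.
Spread over the 75 km slope with efficiency ε = 0.42: R = ε·F/W = 0.42 × 247.16 / 75000 m = 1.384e-03 mm/s.
R = 1.384e-03 × 3600 = 4.98 mm/hr.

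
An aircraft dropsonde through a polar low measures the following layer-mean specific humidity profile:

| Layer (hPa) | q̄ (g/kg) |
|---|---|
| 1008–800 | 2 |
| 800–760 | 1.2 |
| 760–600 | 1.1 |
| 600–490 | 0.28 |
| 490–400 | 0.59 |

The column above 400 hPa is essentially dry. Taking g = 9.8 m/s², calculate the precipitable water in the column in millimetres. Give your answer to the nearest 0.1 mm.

PW ≈ 7.4 mm

Precipitable water is the column-integrated vapour mass per unit area: PW = (1/g) Σ q̄ Δp, with q in kg/kg and Δp in Pa (1 kg/m² of water = 1 mm).
Layer 1008–800 hPa: Δp = 208 hPa = 20800 Pa, q̄ = 0.002 kg/kg → 0.002 × 20800 / 9.8 = 4.24 mm
Layer 800–760 hPa: Δp = 40 hPa = 4000 Pa, q̄ = 0.0012 kg/kg → 0.0012 × 4000 / 9.8 = 0.49 mm
Layer 760–600 hPa: Δp = 160 hPa = 16000 Pa, q̄ = 0.0011 kg/kg → 0.0011 × 16000 / 9.8 = 1.80 mm
Layer 600–490 hPa: Δp = 110 hPa = 11000 Pa, q̄ = 0.00028 kg/kg → 0.00028 × 11000 / 9.8 = 0.31 mm
Layer 490–400 hPa: Δp = 90 hPa = 9000 Pa, q̄ = 0.00059 kg/kg → 0.00059 × 9000 / 9.8 = 0.54 mm
PW = 4.24 + 0.49 + 1.80 + 0.31 + 0.54 = 7.38 ≈ 7.4 mm.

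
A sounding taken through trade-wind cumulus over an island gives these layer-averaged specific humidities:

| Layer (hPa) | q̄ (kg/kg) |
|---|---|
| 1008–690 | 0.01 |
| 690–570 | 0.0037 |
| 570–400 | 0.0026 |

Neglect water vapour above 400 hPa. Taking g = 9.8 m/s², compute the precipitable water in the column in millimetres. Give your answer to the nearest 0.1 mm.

PW ≈ 41.5 mm

Precipitable water is the column-integrated vapour mass per unit area: PW = (1/g) Σ q̄ Δp, with q in kg/kg and Δp in Pa (1 kg/m² of water = 1 mm).
Layer 1008–690 hPa: Δp = 318 hPa = 31800 Pa, q̄ = 0.01 kg/kg → 0.01 × 31800 / 9.8 = 32.45 mm
Layer 690–570 hPa: Δp = 120 hPa = 12000 Pa, q̄ = 0.0037 kg/kg → 0.0037 × 12000 / 9.8 = 4.53 mm
Layer 570–400 hPa: Δp = 170 hPa = 17000 Pa, q̄ = 0.0026 kg/kg → 0.0026 × 17000 / 9.8 = 4.51 mm
PW = 32.45 + 4.53 + 4.51 = 41.49 ≈ 41.5 mm.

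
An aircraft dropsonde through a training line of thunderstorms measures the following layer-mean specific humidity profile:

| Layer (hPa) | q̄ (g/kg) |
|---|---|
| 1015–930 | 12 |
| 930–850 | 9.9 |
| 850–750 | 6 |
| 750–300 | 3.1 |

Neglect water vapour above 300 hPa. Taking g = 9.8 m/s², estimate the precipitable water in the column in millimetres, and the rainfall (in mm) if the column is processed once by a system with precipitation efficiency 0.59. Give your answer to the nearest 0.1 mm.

Precipitable water is the column-integrated vapour mass per unit area: PW = (1/g) Σ q̄ Δp, with q in kg/kg and Δp in Pa (1 kg/m² of water = 1 mm).
Layer 1015–930 hPa: Δp = 85 hPa = 8500 Pa, q̄ = 0.012 kg/kg → 0.012 × 8500 / 9.8 = 10.41 mm
Layer 930–850 hPa: Δp = 80 hPa = 8000 Pa, q̄ = 0.0099 kg/kg → 0.0099 × 8000 / 9.8 = 8.08 mm
Layer 850–750 hPa: Δp = 100 hPa = 10000 Pa, q̄ = 0.006 kg/kg → 0.006 × 10000 / 9.8 = 6.12 mm
Layer 750–300 hPa: Δp = 450 hPa = 45000 Pa, q̄ = 0.0031 kg/kg → 0.0031 × 45000 / 9.8 = 14.23 mm
PW = 10.41 + 8.08 + 6.12 + 14.23 = 38.84 ≈ 38.8 mm.
Rainfall = ε × PW = 0.59 × 38.8 = 22.9 mm.

PW ≈ 38.8 mm; rainfall ≈ 22.9 mm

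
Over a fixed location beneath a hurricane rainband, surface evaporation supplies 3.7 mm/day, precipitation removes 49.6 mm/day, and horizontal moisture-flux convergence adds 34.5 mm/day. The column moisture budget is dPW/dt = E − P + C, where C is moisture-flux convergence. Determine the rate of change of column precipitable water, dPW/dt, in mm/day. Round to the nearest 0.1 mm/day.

dPW/dt ≈ -11.4 mm/day

dPW/dt = E − P + C = 3.7 − 49.6 + (34.5) = -11.4 mm/day.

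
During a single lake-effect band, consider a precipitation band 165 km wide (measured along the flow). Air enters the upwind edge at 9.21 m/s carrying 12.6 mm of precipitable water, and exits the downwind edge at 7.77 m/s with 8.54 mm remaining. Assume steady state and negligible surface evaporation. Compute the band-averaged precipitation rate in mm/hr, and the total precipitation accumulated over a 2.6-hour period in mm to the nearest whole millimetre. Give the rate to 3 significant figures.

R ≈ 1.08 mm/hr; total ≈ 3 mm

Column moisture flux per unit crosswind length is F = V × PW.
Inflow: F_in = 9.21 × 12.6 = 116.046 mm·m/s
Outflow: F_out = 7.77 × 8.54 = 66.3558 mm·m/s
Steady-state rate R = (F_in − F_out)/L = (116.046 − 66.3558) / 165000 m = 3.012e-04 mm/s.
R = 3.012e-04 × 3600 = 1.08 mm/hr.
Over 2.6 h: total = 1.08 × 2.6 = 2.808 ≈ 3 mm.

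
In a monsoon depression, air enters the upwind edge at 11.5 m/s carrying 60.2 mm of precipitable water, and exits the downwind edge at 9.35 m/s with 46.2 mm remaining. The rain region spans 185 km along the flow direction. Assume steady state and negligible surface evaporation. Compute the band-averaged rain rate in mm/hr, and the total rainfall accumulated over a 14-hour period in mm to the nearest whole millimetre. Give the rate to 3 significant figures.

R ≈ 5.07 mm/hr; total ≈ 71 mm

Column moisture flux per unit crosswind length is F = V × PW.
Inflow: F_in = 11.5 × 60.2 = 692.3 mm·m/s
Outflow: F_out = 9.35 × 46.2 = 431.97 mm·m/s
Steady-state rate R = (F_in − F_out)/L = (692.3 − 431.97) / 185000 m = 1.407e-03 mm/s.
R = 1.407e-03 × 3600 = 5.07 mm/hr.
Over 14 h: total = 5.07 × 14 = 70.98 ≈ 71 mm.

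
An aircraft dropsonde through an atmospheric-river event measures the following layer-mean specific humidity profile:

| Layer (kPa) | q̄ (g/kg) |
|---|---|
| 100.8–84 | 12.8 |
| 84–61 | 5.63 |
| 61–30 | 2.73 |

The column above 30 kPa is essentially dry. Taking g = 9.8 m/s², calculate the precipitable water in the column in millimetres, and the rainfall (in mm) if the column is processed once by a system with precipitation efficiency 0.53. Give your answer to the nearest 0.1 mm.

PW ≈ 43.8 mm; rainfall ≈ 23.2 mm

Precipitable water is the column-integrated vapour mass per unit area: PW = (1/g) Σ q̄ Δp, with q in kg/kg and Δp in Pa (1 kg/m² of water = 1 mm).
Layer 100.8–84 kPa: Δp = 168 hPa = 16800 Pa, q̄ = 0.0128 kg/kg → 0.0128 × 16800 / 9.8 = 21.94 mm
Layer 84–61 kPa: Δp = 230 hPa = 23000 Pa, q̄ = 0.00563 kg/kg → 0.00563 × 23000 / 9.8 = 13.21 mm
Layer 61–30 kPa: Δp = 310 hPa = 31000 Pa, q̄ = 0.00273 kg/kg → 0.00273 × 31000 / 9.8 = 8.64 mm
PW = 21.94 + 13.21 + 8.64 = 43.79 ≈ 43.8 mm.
Rainfall = ε × PW = 0.53 × 43.8 = 23.2 mm.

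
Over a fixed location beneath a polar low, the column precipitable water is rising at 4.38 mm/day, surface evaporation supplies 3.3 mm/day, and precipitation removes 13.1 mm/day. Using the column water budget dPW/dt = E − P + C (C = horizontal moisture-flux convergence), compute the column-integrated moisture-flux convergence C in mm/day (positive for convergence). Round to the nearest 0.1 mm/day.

dPW/dt = +4.38 mm/day.
C = dPW/dt − E + P = (+4.38) − 3.3 + 13.1 = 14.2 mm/day.

C ≈ 14.2 mm/day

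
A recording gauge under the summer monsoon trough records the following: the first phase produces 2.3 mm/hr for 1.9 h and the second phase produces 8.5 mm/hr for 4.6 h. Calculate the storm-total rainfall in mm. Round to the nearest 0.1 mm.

total ≈ 43.5 mm

Total = Σ Rᵢ Δtᵢ = 2.3 × 1.9 + 8.5 × 4.6
      = 4.37 + 39.1 = 43.5 mm.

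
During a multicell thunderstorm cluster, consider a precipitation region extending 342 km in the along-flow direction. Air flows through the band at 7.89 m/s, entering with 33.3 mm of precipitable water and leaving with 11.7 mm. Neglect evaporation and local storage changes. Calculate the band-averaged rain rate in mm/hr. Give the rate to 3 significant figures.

Column moisture flux per unit crosswind length is F = V × PW.
Inflow: F_in = 7.89 × 33.3 = 262.737 mm·m/s
Outflow: F_out = 7.89 × 11.7 = 92.313 mm·m/s
Steady-state rate R = (F_in − F_out)/L = (262.737 − 92.313) / 342000 m = 4.983e-04 mm/s.
R = 4.983e-04 × 3600 = 1.79 mm/hr.

R ≈ 1.79 mm/hr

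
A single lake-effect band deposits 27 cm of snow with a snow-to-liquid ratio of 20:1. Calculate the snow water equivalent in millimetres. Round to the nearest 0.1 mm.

SWE ≈ 13.5 mm

SWE = snow depth / ratio = 27 cm / 20 = 1.350 cm = 13.5 mm.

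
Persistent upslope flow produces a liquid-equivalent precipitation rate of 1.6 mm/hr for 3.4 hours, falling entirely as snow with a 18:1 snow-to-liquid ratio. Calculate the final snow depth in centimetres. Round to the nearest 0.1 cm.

Liquid-equivalent depth = 1.6 × 3.4 = 5.44 mm.
Snow depth = 5.44 mm × 18 = 97.92 mm = 9.8 cm.

snow depth ≈ 9.8 cm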